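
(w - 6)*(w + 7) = w^2 + w - 42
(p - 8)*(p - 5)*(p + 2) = p^3 - 11*p^2 + 14*p + 80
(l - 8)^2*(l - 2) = l^3 - 18*l^2 + 96*l - 128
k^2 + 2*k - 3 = (k - 1)*(k + 3)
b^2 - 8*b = b*(b - 8)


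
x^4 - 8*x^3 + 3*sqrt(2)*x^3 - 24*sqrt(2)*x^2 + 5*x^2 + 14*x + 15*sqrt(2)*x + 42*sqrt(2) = (x - 7)*(x - 2)*(x + 1)*(x + 3*sqrt(2))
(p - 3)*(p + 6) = p^2 + 3*p - 18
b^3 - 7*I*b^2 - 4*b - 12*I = (b - 6*I)*(b - 2*I)*(b + I)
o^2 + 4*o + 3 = (o + 1)*(o + 3)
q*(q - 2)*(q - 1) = q^3 - 3*q^2 + 2*q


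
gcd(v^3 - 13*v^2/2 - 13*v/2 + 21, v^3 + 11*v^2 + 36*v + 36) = v + 2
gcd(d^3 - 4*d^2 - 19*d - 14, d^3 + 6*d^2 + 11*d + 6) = d^2 + 3*d + 2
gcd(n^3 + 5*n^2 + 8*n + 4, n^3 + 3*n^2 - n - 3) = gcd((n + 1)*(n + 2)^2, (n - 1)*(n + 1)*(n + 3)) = n + 1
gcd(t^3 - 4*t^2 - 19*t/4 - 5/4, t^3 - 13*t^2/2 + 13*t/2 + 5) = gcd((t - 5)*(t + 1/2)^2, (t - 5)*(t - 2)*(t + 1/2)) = t^2 - 9*t/2 - 5/2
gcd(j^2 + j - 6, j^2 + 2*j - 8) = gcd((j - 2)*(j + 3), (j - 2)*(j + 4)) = j - 2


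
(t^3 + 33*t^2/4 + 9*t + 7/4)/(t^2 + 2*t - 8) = (4*t^3 + 33*t^2 + 36*t + 7)/(4*(t^2 + 2*t - 8))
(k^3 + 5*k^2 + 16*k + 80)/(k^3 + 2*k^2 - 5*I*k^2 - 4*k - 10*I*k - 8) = (k^2 + k*(5 + 4*I) + 20*I)/(k^2 + k*(2 - I) - 2*I)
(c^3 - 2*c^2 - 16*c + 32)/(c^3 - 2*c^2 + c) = (c^3 - 2*c^2 - 16*c + 32)/(c*(c^2 - 2*c + 1))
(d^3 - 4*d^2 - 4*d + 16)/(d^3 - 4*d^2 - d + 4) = (d^2 - 4)/(d^2 - 1)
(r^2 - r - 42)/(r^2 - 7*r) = (r + 6)/r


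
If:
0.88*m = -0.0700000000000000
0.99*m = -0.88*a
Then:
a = 0.09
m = -0.08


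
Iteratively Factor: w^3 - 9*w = (w + 3)*(w^2 - 3*w) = (w - 3)*(w + 3)*(w)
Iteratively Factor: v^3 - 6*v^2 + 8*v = (v - 4)*(v^2 - 2*v) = (v - 4)*(v - 2)*(v)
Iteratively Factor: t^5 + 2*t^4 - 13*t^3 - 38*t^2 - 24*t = (t + 3)*(t^4 - t^3 - 10*t^2 - 8*t) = t*(t + 3)*(t^3 - t^2 - 10*t - 8) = t*(t - 4)*(t + 3)*(t^2 + 3*t + 2) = t*(t - 4)*(t + 1)*(t + 3)*(t + 2)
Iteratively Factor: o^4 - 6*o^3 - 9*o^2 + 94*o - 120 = (o + 4)*(o^3 - 10*o^2 + 31*o - 30) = (o - 3)*(o + 4)*(o^2 - 7*o + 10) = (o - 3)*(o - 2)*(o + 4)*(o - 5)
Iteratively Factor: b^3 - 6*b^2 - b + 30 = (b - 3)*(b^2 - 3*b - 10) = (b - 3)*(b + 2)*(b - 5)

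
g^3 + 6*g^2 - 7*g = g*(g - 1)*(g + 7)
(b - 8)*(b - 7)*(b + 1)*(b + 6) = b^4 - 8*b^3 - 43*b^2 + 302*b + 336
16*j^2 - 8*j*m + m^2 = (-4*j + m)^2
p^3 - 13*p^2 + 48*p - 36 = (p - 6)^2*(p - 1)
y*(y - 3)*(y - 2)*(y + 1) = y^4 - 4*y^3 + y^2 + 6*y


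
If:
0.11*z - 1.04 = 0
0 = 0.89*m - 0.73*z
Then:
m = 7.75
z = 9.45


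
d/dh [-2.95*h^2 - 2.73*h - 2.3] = -5.9*h - 2.73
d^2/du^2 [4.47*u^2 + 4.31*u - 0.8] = 8.94000000000000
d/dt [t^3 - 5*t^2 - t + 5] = 3*t^2 - 10*t - 1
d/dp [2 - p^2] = -2*p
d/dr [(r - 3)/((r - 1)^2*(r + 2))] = (-2*r^2 + 7*r + 7)/(r^5 + r^4 - 5*r^3 - r^2 + 8*r - 4)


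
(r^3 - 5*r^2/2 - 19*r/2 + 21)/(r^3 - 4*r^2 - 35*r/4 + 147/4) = 2*(r - 2)/(2*r - 7)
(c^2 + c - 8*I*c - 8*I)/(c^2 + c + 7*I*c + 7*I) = (c - 8*I)/(c + 7*I)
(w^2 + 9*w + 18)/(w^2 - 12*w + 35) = (w^2 + 9*w + 18)/(w^2 - 12*w + 35)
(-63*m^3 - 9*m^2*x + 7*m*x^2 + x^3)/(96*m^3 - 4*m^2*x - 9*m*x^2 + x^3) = (-21*m^2 + 4*m*x + x^2)/(32*m^2 - 12*m*x + x^2)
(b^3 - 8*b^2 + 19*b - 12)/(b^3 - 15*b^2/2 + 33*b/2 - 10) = 2*(b - 3)/(2*b - 5)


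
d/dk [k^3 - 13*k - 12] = 3*k^2 - 13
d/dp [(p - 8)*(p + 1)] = 2*p - 7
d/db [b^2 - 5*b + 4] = 2*b - 5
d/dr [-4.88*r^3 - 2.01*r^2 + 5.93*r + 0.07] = -14.64*r^2 - 4.02*r + 5.93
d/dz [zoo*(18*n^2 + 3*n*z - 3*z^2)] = zoo*(n + z)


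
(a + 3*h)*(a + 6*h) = a^2 + 9*a*h + 18*h^2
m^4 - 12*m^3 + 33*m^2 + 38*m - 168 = (m - 7)*(m - 4)*(m - 3)*(m + 2)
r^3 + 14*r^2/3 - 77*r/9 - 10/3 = (r - 5/3)*(r + 1/3)*(r + 6)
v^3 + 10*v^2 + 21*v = v*(v + 3)*(v + 7)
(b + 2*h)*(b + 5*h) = b^2 + 7*b*h + 10*h^2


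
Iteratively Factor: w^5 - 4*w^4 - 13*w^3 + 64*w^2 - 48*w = (w - 4)*(w^4 - 13*w^2 + 12*w) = (w - 4)*(w + 4)*(w^3 - 4*w^2 + 3*w) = w*(w - 4)*(w + 4)*(w^2 - 4*w + 3) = w*(w - 4)*(w - 1)*(w + 4)*(w - 3)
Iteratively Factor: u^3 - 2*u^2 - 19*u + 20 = (u + 4)*(u^2 - 6*u + 5) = (u - 1)*(u + 4)*(u - 5)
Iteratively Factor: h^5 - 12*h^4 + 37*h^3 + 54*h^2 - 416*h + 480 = (h - 5)*(h^4 - 7*h^3 + 2*h^2 + 64*h - 96) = (h - 5)*(h - 4)*(h^3 - 3*h^2 - 10*h + 24) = (h - 5)*(h - 4)*(h + 3)*(h^2 - 6*h + 8) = (h - 5)*(h - 4)*(h - 2)*(h + 3)*(h - 4)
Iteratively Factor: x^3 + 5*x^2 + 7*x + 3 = (x + 1)*(x^2 + 4*x + 3) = (x + 1)*(x + 3)*(x + 1)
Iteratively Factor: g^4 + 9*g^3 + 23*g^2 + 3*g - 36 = (g - 1)*(g^3 + 10*g^2 + 33*g + 36) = (g - 1)*(g + 4)*(g^2 + 6*g + 9) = (g - 1)*(g + 3)*(g + 4)*(g + 3)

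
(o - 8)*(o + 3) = o^2 - 5*o - 24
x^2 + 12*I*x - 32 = (x + 4*I)*(x + 8*I)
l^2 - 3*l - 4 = (l - 4)*(l + 1)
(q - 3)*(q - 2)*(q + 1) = q^3 - 4*q^2 + q + 6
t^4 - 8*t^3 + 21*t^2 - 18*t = t*(t - 3)^2*(t - 2)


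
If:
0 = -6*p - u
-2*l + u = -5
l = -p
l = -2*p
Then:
No Solution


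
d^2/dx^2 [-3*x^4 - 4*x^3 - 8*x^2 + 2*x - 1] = -36*x^2 - 24*x - 16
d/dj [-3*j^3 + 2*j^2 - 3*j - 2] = -9*j^2 + 4*j - 3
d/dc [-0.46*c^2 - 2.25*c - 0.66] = -0.92*c - 2.25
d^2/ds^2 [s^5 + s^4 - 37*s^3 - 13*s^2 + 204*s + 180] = 20*s^3 + 12*s^2 - 222*s - 26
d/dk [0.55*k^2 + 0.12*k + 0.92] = 1.1*k + 0.12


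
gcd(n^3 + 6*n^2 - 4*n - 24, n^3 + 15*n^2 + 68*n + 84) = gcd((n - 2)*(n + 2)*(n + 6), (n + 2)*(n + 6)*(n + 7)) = n^2 + 8*n + 12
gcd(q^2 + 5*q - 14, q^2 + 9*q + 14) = q + 7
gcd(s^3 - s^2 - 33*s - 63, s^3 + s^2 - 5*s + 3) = s + 3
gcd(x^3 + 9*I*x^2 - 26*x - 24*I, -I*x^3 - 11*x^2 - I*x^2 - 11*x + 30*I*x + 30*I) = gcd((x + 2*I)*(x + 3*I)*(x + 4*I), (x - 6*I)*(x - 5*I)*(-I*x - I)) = 1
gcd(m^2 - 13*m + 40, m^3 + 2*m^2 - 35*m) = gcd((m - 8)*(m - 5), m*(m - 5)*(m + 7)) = m - 5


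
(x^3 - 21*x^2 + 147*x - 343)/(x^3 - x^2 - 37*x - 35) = (x^2 - 14*x + 49)/(x^2 + 6*x + 5)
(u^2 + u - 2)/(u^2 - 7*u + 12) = (u^2 + u - 2)/(u^2 - 7*u + 12)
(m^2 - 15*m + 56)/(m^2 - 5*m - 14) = (m - 8)/(m + 2)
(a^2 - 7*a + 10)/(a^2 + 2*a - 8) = (a - 5)/(a + 4)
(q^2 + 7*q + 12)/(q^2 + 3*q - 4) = (q + 3)/(q - 1)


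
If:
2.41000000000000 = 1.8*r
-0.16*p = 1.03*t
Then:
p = -6.4375*t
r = 1.34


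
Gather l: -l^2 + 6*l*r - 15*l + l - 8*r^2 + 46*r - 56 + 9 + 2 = -l^2 + l*(6*r - 14) - 8*r^2 + 46*r - 45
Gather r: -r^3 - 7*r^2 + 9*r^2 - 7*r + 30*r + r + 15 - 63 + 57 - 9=-r^3 + 2*r^2 + 24*r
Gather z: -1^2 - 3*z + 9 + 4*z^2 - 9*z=4*z^2 - 12*z + 8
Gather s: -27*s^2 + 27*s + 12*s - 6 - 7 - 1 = -27*s^2 + 39*s - 14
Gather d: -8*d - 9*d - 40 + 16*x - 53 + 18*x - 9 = -17*d + 34*x - 102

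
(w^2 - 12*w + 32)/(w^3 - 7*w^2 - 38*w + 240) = (w - 4)/(w^2 + w - 30)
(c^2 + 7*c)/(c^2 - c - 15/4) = 4*c*(c + 7)/(4*c^2 - 4*c - 15)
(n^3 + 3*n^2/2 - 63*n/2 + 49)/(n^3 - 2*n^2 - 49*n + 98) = (n - 7/2)/(n - 7)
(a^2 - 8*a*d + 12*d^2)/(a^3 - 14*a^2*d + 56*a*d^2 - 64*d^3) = (a - 6*d)/(a^2 - 12*a*d + 32*d^2)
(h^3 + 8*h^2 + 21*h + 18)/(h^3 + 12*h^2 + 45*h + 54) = (h + 2)/(h + 6)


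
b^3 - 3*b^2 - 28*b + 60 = (b - 6)*(b - 2)*(b + 5)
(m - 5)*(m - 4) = m^2 - 9*m + 20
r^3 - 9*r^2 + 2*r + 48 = (r - 8)*(r - 3)*(r + 2)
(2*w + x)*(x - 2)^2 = 2*w*x^2 - 8*w*x + 8*w + x^3 - 4*x^2 + 4*x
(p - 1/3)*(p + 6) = p^2 + 17*p/3 - 2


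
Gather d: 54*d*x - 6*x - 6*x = 54*d*x - 12*x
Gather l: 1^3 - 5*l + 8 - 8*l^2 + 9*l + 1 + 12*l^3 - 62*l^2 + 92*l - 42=12*l^3 - 70*l^2 + 96*l - 32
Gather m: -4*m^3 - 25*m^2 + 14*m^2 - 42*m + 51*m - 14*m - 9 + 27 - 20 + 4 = -4*m^3 - 11*m^2 - 5*m + 2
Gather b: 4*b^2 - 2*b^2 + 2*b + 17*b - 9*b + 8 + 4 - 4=2*b^2 + 10*b + 8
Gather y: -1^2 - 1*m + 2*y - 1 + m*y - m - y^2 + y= -2*m - y^2 + y*(m + 3) - 2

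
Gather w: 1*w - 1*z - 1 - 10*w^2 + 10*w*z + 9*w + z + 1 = -10*w^2 + w*(10*z + 10)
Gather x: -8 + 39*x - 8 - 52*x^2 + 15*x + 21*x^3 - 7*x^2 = 21*x^3 - 59*x^2 + 54*x - 16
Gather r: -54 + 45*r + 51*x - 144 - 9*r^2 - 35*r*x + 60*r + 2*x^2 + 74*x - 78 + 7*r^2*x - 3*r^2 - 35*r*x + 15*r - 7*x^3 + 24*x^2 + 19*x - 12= r^2*(7*x - 12) + r*(120 - 70*x) - 7*x^3 + 26*x^2 + 144*x - 288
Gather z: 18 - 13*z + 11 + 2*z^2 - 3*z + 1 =2*z^2 - 16*z + 30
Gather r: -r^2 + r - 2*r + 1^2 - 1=-r^2 - r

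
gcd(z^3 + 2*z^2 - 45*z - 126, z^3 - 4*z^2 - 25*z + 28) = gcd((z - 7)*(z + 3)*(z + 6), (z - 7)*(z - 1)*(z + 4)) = z - 7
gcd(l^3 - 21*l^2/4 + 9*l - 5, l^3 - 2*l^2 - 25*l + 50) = l - 2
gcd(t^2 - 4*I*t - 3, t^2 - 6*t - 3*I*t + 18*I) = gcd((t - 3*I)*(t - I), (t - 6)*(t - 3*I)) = t - 3*I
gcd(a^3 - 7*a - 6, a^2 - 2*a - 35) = 1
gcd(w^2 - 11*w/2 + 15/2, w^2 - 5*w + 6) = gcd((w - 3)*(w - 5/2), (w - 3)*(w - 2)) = w - 3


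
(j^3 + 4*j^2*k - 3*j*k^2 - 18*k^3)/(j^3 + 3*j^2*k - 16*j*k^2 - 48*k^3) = (j^2 + j*k - 6*k^2)/(j^2 - 16*k^2)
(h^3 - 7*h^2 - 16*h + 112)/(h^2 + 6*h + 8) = (h^2 - 11*h + 28)/(h + 2)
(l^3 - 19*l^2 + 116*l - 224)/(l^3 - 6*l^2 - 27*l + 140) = (l - 8)/(l + 5)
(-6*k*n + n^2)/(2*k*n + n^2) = (-6*k + n)/(2*k + n)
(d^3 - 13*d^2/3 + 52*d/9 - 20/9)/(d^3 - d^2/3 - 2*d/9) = (3*d^2 - 11*d + 10)/(d*(3*d + 1))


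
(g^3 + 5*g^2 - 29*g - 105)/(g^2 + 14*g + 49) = (g^2 - 2*g - 15)/(g + 7)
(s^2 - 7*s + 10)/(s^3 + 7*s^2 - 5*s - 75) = (s^2 - 7*s + 10)/(s^3 + 7*s^2 - 5*s - 75)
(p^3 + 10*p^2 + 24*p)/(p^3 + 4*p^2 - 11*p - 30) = p*(p^2 + 10*p + 24)/(p^3 + 4*p^2 - 11*p - 30)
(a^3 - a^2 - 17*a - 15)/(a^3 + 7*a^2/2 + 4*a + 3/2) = 2*(a^2 - 2*a - 15)/(2*a^2 + 5*a + 3)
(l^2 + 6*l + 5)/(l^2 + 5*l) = (l + 1)/l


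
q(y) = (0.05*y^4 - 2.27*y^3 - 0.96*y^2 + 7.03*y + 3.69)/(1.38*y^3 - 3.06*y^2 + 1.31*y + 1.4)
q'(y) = (-4.14*y^2 + 6.12*y - 1.31)*(0.05*y^4 - 2.27*y^3 - 0.96*y^2 + 7.03*y + 3.69)/(1.38*y^3 - 3.06*y^2 + 1.31*y + 1.4)^2 + (0.2*y^3 - 6.81*y^2 - 1.92*y + 7.03)/(1.38*y^3 - 3.06*y^2 + 1.31*y + 1.4)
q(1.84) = -0.09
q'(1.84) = -8.76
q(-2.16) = -0.27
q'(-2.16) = 0.46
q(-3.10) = -0.61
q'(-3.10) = 0.29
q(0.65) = 5.41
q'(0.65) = 5.93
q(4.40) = -2.42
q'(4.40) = 0.24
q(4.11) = -2.49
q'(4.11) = 0.25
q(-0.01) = 2.61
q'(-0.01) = 2.50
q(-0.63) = 0.55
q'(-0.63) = -1.75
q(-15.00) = -1.84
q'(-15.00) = 0.05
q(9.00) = -1.73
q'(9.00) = 0.09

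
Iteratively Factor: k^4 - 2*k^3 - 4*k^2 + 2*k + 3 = (k + 1)*(k^3 - 3*k^2 - k + 3) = (k - 3)*(k + 1)*(k^2 - 1) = (k - 3)*(k - 1)*(k + 1)*(k + 1)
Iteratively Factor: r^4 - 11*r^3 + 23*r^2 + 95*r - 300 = (r - 4)*(r^3 - 7*r^2 - 5*r + 75) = (r - 5)*(r - 4)*(r^2 - 2*r - 15) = (r - 5)^2*(r - 4)*(r + 3)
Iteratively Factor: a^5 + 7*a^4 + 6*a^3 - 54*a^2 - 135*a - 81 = (a + 3)*(a^4 + 4*a^3 - 6*a^2 - 36*a - 27) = (a + 3)^2*(a^3 + a^2 - 9*a - 9) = (a + 3)^3*(a^2 - 2*a - 3) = (a + 1)*(a + 3)^3*(a - 3)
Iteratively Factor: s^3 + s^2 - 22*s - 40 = (s + 2)*(s^2 - s - 20) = (s - 5)*(s + 2)*(s + 4)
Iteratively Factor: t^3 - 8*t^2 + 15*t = (t - 3)*(t^2 - 5*t) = t*(t - 3)*(t - 5)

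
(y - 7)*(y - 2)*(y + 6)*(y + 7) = y^4 + 4*y^3 - 61*y^2 - 196*y + 588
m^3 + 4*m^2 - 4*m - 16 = (m - 2)*(m + 2)*(m + 4)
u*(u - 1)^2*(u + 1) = u^4 - u^3 - u^2 + u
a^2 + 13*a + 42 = (a + 6)*(a + 7)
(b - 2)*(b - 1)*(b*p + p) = b^3*p - 2*b^2*p - b*p + 2*p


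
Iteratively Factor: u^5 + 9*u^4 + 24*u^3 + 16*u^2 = (u + 4)*(u^4 + 5*u^3 + 4*u^2) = u*(u + 4)*(u^3 + 5*u^2 + 4*u) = u*(u + 1)*(u + 4)*(u^2 + 4*u) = u^2*(u + 1)*(u + 4)*(u + 4)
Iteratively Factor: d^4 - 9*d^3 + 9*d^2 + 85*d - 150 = (d - 5)*(d^3 - 4*d^2 - 11*d + 30) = (d - 5)*(d + 3)*(d^2 - 7*d + 10) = (d - 5)^2*(d + 3)*(d - 2)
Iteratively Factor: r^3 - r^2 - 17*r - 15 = (r - 5)*(r^2 + 4*r + 3) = (r - 5)*(r + 3)*(r + 1)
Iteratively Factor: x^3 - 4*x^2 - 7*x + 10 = (x + 2)*(x^2 - 6*x + 5) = (x - 1)*(x + 2)*(x - 5)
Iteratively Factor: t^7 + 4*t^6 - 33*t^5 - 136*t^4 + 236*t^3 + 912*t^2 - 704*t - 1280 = (t + 1)*(t^6 + 3*t^5 - 36*t^4 - 100*t^3 + 336*t^2 + 576*t - 1280) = (t - 5)*(t + 1)*(t^5 + 8*t^4 + 4*t^3 - 80*t^2 - 64*t + 256) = (t - 5)*(t - 2)*(t + 1)*(t^4 + 10*t^3 + 24*t^2 - 32*t - 128) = (t - 5)*(t - 2)*(t + 1)*(t + 4)*(t^3 + 6*t^2 - 32) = (t - 5)*(t - 2)*(t + 1)*(t + 4)^2*(t^2 + 2*t - 8) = (t - 5)*(t - 2)*(t + 1)*(t + 4)^3*(t - 2)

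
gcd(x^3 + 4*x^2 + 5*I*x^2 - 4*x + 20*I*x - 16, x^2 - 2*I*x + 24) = x + 4*I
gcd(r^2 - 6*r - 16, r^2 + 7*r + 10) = r + 2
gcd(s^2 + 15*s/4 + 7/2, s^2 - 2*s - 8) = s + 2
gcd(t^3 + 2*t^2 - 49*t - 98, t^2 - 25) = 1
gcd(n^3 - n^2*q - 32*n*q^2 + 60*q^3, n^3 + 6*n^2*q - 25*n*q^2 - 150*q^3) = -n^2 - n*q + 30*q^2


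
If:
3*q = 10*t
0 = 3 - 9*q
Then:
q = 1/3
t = 1/10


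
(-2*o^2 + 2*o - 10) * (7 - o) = 2*o^3 - 16*o^2 + 24*o - 70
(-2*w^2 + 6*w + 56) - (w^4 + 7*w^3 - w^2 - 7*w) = -w^4 - 7*w^3 - w^2 + 13*w + 56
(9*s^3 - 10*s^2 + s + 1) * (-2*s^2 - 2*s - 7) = -18*s^5 + 2*s^4 - 45*s^3 + 66*s^2 - 9*s - 7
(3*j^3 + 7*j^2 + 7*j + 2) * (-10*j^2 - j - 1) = -30*j^5 - 73*j^4 - 80*j^3 - 34*j^2 - 9*j - 2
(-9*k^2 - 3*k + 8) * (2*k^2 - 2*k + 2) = -18*k^4 + 12*k^3 + 4*k^2 - 22*k + 16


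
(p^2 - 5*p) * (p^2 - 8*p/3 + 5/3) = p^4 - 23*p^3/3 + 15*p^2 - 25*p/3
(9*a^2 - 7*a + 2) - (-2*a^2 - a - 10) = 11*a^2 - 6*a + 12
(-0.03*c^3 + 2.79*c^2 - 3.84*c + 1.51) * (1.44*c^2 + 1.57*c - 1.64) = -0.0432*c^5 + 3.9705*c^4 - 1.1001*c^3 - 8.43*c^2 + 8.6683*c - 2.4764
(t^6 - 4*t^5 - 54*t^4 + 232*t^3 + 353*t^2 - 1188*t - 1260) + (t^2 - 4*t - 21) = t^6 - 4*t^5 - 54*t^4 + 232*t^3 + 354*t^2 - 1192*t - 1281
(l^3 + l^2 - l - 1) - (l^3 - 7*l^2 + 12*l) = 8*l^2 - 13*l - 1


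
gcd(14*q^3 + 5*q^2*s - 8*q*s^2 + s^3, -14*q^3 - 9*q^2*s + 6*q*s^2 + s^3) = 2*q^2 + q*s - s^2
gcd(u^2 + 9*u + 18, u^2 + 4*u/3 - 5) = u + 3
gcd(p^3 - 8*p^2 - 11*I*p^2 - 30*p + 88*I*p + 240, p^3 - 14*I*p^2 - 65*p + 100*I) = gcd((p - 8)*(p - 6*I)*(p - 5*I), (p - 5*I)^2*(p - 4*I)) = p - 5*I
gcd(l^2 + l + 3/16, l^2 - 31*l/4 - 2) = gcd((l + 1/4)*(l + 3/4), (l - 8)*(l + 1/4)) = l + 1/4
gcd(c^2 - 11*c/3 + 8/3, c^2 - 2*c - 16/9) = c - 8/3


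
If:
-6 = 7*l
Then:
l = -6/7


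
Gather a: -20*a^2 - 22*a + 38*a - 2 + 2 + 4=-20*a^2 + 16*a + 4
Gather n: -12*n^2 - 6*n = -12*n^2 - 6*n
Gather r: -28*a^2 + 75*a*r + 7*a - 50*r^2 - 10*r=-28*a^2 + 7*a - 50*r^2 + r*(75*a - 10)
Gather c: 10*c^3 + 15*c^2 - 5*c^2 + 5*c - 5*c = 10*c^3 + 10*c^2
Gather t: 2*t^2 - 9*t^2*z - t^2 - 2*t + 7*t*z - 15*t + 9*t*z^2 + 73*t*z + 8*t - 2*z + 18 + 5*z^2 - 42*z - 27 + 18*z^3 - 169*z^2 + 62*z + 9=t^2*(1 - 9*z) + t*(9*z^2 + 80*z - 9) + 18*z^3 - 164*z^2 + 18*z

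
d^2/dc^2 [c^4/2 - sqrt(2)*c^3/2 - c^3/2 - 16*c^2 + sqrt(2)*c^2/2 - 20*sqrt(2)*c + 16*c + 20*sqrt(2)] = 6*c^2 - 3*sqrt(2)*c - 3*c - 32 + sqrt(2)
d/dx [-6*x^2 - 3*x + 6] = -12*x - 3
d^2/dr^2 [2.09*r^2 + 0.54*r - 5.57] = 4.18000000000000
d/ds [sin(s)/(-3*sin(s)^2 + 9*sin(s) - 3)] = -cos(s)^3/(3*(sin(s)^2 - 3*sin(s) + 1)^2)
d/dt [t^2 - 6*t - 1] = 2*t - 6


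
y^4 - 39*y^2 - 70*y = y*(y - 7)*(y + 2)*(y + 5)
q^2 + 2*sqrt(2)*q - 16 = (q - 2*sqrt(2))*(q + 4*sqrt(2))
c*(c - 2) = c^2 - 2*c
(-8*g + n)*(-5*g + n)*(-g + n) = -40*g^3 + 53*g^2*n - 14*g*n^2 + n^3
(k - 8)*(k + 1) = k^2 - 7*k - 8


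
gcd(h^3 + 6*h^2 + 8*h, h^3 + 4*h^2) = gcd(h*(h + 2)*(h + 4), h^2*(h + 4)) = h^2 + 4*h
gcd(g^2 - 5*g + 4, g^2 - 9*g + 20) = g - 4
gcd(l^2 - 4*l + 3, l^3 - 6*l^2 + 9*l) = l - 3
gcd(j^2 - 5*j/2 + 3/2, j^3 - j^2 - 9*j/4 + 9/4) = j^2 - 5*j/2 + 3/2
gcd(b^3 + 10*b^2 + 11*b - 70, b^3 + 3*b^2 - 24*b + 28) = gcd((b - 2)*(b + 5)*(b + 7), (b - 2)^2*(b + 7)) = b^2 + 5*b - 14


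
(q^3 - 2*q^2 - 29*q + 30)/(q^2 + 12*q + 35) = (q^2 - 7*q + 6)/(q + 7)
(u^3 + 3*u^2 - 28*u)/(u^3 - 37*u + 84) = u/(u - 3)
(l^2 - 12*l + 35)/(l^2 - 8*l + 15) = (l - 7)/(l - 3)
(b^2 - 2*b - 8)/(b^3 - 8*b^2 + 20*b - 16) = (b + 2)/(b^2 - 4*b + 4)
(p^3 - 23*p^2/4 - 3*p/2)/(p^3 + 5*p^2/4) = (4*p^2 - 23*p - 6)/(p*(4*p + 5))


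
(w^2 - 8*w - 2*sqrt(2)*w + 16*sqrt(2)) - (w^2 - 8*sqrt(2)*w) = -8*w + 6*sqrt(2)*w + 16*sqrt(2)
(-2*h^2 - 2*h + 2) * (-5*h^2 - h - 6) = 10*h^4 + 12*h^3 + 4*h^2 + 10*h - 12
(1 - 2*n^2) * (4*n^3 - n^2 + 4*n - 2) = -8*n^5 + 2*n^4 - 4*n^3 + 3*n^2 + 4*n - 2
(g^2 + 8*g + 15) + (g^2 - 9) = 2*g^2 + 8*g + 6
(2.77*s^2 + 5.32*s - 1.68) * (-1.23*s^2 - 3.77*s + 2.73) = -3.4071*s^4 - 16.9865*s^3 - 10.4279*s^2 + 20.8572*s - 4.5864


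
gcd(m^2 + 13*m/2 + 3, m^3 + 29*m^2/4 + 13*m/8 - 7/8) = m + 1/2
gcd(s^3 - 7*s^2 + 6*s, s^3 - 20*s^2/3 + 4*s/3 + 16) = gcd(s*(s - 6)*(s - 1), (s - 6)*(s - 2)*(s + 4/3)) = s - 6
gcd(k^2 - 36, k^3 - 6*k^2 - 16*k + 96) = k - 6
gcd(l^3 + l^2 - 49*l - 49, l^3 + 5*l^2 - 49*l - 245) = l^2 - 49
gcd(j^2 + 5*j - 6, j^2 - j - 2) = 1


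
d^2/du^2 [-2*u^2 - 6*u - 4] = -4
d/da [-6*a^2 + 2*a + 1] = 2 - 12*a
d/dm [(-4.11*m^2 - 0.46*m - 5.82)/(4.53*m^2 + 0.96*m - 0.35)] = (-1.8618*m^2 + 55.6062*m + 5.7482)/(20.5209*m^4 + 8.6976*m^3 - 2.2494*m^2 - 0.672*m + 0.1225)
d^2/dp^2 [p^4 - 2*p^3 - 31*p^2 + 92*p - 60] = 12*p^2 - 12*p - 62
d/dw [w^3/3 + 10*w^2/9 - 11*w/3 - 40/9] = w^2 + 20*w/9 - 11/3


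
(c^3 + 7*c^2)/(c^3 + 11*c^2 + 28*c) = c/(c + 4)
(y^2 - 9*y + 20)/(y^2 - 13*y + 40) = (y - 4)/(y - 8)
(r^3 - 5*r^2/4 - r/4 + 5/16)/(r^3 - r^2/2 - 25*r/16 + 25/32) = 2*(2*r + 1)/(4*r + 5)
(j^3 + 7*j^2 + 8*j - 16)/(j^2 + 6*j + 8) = (j^2 + 3*j - 4)/(j + 2)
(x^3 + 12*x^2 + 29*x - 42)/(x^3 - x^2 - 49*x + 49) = (x + 6)/(x - 7)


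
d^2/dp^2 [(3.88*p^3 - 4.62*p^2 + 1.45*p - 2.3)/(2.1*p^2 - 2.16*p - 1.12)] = (-5.6843418860808e-14*p^4 + 25.332936*p^3 - 69.736464*p^2 + 112.261632*p - 50.887296)/(9.261*p^6 - 28.5768*p^5 + 14.57568*p^4 + 20.404224*p^3 - 7.773696*p^2 - 8.128512*p - 1.404928)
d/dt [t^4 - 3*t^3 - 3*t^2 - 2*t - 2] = 4*t^3 - 9*t^2 - 6*t - 2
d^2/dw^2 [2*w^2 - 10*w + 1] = 4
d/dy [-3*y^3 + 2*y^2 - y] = -9*y^2 + 4*y - 1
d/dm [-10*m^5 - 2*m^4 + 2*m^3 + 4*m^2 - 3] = 2*m*(-25*m^3 - 4*m^2 + 3*m + 4)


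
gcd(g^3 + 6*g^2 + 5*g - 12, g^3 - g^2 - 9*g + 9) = g^2 + 2*g - 3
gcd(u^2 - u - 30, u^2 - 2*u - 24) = u - 6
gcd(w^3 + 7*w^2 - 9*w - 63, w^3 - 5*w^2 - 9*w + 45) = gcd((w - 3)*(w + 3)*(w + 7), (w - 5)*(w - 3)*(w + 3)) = w^2 - 9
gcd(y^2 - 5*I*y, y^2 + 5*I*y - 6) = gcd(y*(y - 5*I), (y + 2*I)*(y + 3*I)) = 1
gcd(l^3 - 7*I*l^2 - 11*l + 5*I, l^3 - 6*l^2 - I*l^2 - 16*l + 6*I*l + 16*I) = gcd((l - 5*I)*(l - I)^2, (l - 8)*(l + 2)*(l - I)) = l - I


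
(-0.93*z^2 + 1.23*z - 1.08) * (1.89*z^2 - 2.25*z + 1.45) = -1.7577*z^4 + 4.4172*z^3 - 6.1572*z^2 + 4.2135*z - 1.566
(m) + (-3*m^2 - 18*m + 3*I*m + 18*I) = -3*m^2 - 17*m + 3*I*m + 18*I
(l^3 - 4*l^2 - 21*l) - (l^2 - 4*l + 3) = l^3 - 5*l^2 - 17*l - 3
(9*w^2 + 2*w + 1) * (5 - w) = -9*w^3 + 43*w^2 + 9*w + 5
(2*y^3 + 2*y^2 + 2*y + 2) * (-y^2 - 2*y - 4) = -2*y^5 - 6*y^4 - 14*y^3 - 14*y^2 - 12*y - 8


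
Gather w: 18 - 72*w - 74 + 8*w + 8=-64*w - 48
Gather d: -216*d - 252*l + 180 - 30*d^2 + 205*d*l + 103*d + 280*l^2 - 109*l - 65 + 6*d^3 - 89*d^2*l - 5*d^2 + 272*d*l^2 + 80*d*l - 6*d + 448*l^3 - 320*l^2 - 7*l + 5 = 6*d^3 + d^2*(-89*l - 35) + d*(272*l^2 + 285*l - 119) + 448*l^3 - 40*l^2 - 368*l + 120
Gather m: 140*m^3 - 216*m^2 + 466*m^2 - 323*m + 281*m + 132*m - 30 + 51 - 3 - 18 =140*m^3 + 250*m^2 + 90*m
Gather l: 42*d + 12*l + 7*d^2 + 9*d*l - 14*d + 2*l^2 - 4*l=7*d^2 + 28*d + 2*l^2 + l*(9*d + 8)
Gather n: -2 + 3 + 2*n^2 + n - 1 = 2*n^2 + n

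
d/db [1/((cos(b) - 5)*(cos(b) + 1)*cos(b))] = (3*sin(b) - 5*sin(b)/cos(b)^2 - 8*tan(b))/((cos(b) - 5)^2*(cos(b) + 1)^2)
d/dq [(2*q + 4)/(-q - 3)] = -2/(q + 3)^2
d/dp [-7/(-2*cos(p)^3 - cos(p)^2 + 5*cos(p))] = 7*(6*cos(p)^2 + 2*cos(p) - 5)*sin(p)/((cos(p) + cos(2*p) - 4)^2*cos(p)^2)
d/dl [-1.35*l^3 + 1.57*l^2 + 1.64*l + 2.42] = -4.05*l^2 + 3.14*l + 1.64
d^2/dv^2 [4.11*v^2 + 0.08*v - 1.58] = 8.22000000000000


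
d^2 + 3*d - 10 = (d - 2)*(d + 5)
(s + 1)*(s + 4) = s^2 + 5*s + 4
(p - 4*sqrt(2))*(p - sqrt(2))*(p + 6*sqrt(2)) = p^3 + sqrt(2)*p^2 - 52*p + 48*sqrt(2)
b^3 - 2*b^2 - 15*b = b*(b - 5)*(b + 3)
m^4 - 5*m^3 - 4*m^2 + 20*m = m*(m - 5)*(m - 2)*(m + 2)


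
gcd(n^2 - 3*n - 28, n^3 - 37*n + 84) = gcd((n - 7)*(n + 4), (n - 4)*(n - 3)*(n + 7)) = 1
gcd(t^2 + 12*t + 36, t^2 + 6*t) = t + 6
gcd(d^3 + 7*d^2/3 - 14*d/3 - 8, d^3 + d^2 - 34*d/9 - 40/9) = d^2 - 2*d/3 - 8/3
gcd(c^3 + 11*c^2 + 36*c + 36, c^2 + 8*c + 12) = c^2 + 8*c + 12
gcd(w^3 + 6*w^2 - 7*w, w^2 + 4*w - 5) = w - 1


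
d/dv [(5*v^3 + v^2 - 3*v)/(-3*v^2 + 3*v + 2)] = (-15*v^4 + 30*v^3 + 24*v^2 + 4*v - 6)/(9*v^4 - 18*v^3 - 3*v^2 + 12*v + 4)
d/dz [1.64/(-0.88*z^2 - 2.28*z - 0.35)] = (2.8864*z + 3.7392)/(0.88*z^2 + 2.28*z + 0.35)^2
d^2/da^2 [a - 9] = 0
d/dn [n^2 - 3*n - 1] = 2*n - 3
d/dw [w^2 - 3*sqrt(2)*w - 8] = 2*w - 3*sqrt(2)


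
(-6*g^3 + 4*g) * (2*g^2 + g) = -12*g^5 - 6*g^4 + 8*g^3 + 4*g^2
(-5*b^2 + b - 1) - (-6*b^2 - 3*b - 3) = b^2 + 4*b + 2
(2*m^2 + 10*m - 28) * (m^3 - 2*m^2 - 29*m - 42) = 2*m^5 + 6*m^4 - 106*m^3 - 318*m^2 + 392*m + 1176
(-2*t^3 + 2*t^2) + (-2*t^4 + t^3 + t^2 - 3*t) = -2*t^4 - t^3 + 3*t^2 - 3*t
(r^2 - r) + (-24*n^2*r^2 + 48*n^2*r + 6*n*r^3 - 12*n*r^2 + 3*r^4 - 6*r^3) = -24*n^2*r^2 + 48*n^2*r + 6*n*r^3 - 12*n*r^2 + 3*r^4 - 6*r^3 + r^2 - r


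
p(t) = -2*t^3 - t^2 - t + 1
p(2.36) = -33.22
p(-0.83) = 2.28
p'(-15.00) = -1321.00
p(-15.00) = 6541.00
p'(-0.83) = -3.47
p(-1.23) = 4.44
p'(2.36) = -39.14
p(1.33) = -6.80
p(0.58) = -0.31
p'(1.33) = -14.27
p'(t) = -6*t^2 - 2*t - 1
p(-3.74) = 95.38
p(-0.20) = 1.18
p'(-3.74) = -77.45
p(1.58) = -10.97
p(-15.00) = 6541.00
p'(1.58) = -19.14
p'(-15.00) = -1321.00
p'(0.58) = -4.18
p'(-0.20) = -0.84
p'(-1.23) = -7.62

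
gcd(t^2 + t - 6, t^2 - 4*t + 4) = t - 2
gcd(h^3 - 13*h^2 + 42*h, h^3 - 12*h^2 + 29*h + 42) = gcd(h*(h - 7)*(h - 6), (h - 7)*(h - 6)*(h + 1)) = h^2 - 13*h + 42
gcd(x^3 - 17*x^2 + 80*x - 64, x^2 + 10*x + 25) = 1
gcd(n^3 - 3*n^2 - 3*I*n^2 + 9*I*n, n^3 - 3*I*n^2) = n^2 - 3*I*n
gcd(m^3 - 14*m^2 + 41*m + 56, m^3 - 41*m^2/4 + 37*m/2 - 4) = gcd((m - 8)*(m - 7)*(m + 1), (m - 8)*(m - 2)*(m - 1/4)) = m - 8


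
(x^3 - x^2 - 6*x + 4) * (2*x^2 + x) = 2*x^5 - x^4 - 13*x^3 + 2*x^2 + 4*x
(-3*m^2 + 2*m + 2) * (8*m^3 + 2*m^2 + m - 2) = -24*m^5 + 10*m^4 + 17*m^3 + 12*m^2 - 2*m - 4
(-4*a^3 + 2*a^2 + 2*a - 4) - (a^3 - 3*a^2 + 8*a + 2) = -5*a^3 + 5*a^2 - 6*a - 6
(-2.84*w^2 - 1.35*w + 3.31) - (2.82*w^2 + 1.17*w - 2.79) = -5.66*w^2 - 2.52*w + 6.1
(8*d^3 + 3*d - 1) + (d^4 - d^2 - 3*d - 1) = d^4 + 8*d^3 - d^2 - 2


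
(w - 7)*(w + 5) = w^2 - 2*w - 35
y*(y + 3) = y^2 + 3*y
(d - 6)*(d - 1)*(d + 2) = d^3 - 5*d^2 - 8*d + 12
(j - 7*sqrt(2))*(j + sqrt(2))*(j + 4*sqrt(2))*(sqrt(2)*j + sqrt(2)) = sqrt(2)*j^4 - 4*j^3 + sqrt(2)*j^3 - 62*sqrt(2)*j^2 - 4*j^2 - 112*j - 62*sqrt(2)*j - 112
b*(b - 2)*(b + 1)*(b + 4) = b^4 + 3*b^3 - 6*b^2 - 8*b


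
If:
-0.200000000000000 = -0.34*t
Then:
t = 0.59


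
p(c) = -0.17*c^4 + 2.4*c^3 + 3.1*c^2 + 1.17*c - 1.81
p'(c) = -0.68*c^3 + 7.2*c^2 + 6.2*c + 1.17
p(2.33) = 43.09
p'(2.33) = 46.10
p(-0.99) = -2.42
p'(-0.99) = 2.75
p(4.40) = 204.08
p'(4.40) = 109.92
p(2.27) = 40.38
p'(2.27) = 44.39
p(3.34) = 104.95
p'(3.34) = 76.86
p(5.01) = 276.56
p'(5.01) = 127.44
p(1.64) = 17.80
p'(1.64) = 27.70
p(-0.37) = -1.94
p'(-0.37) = -0.10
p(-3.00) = -55.99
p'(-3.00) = 65.73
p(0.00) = -1.81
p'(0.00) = 1.17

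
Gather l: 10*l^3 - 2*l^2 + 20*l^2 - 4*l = 10*l^3 + 18*l^2 - 4*l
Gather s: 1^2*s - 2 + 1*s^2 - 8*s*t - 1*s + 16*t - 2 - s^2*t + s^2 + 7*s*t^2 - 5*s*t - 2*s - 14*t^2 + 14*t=s^2*(2 - t) + s*(7*t^2 - 13*t - 2) - 14*t^2 + 30*t - 4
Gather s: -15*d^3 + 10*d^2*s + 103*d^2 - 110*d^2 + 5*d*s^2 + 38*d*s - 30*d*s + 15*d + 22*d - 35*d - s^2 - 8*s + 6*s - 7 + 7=-15*d^3 - 7*d^2 + 2*d + s^2*(5*d - 1) + s*(10*d^2 + 8*d - 2)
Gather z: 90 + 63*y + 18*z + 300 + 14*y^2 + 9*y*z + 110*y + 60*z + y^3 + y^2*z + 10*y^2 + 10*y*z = y^3 + 24*y^2 + 173*y + z*(y^2 + 19*y + 78) + 390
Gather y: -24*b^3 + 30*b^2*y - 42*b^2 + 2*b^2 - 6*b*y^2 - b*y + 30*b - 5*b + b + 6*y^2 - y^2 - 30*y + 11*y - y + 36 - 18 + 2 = -24*b^3 - 40*b^2 + 26*b + y^2*(5 - 6*b) + y*(30*b^2 - b - 20) + 20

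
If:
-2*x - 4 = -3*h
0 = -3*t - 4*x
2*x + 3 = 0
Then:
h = 1/3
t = 2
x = -3/2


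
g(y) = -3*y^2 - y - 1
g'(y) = -6*y - 1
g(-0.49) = -1.23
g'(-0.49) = 1.94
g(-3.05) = -25.86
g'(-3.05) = 17.30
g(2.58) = -23.55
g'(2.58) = -16.48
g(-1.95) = -10.46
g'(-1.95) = 10.70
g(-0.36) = -1.03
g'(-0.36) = 1.16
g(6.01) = -115.37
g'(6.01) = -37.06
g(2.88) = -28.76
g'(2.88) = -18.28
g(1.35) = -7.82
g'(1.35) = -9.10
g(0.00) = -1.00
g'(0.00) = -1.00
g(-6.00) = -103.00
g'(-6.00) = 35.00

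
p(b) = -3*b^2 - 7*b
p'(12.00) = -79.00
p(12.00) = -516.00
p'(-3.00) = 11.00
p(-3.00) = -6.00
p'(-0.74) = -2.56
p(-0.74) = 3.54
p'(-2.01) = 5.06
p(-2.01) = 1.95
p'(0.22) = -8.32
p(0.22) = -1.69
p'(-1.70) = 3.20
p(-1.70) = 3.23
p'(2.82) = -23.92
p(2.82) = -43.60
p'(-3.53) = 14.18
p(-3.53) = -12.67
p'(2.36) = -21.16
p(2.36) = -33.23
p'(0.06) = -7.36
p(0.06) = -0.43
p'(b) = -6*b - 7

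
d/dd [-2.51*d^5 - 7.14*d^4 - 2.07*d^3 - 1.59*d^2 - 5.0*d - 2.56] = -12.55*d^4 - 28.56*d^3 - 6.21*d^2 - 3.18*d - 5.0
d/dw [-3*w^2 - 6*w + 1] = -6*w - 6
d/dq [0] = 0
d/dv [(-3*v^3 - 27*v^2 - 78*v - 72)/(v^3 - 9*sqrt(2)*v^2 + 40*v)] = 3*(-v*(v^2 - 9*sqrt(2)*v + 40)*(3*v^2 + 18*v + 26) + (3*v^2 - 18*sqrt(2)*v + 40)*(v^3 + 9*v^2 + 26*v + 24))/(v^2*(v^2 - 9*sqrt(2)*v + 40)^2)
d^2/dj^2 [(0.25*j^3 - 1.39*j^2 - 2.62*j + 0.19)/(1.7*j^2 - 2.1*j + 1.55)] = (-24.1807*j^3 + 20.388*j^2 + 40.95615*j - 23.06065)/(4.913*j^6 - 18.207*j^5 + 35.9295*j^4 - 42.462*j^3 + 32.75925*j^2 - 15.13575*j + 3.723875)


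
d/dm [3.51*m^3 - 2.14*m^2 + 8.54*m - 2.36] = 10.53*m^2 - 4.28*m + 8.54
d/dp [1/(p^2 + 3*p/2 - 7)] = 2*(-4*p - 3)/(2*p^2 + 3*p - 14)^2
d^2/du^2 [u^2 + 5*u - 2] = 2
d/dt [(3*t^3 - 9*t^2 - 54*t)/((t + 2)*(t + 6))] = 3*(t^4 + 16*t^3 + 30*t^2 - 72*t - 216)/(t^4 + 16*t^3 + 88*t^2 + 192*t + 144)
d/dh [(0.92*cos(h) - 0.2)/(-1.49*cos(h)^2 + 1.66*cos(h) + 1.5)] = (-1.3708*cos(h)^2 + 0.596*cos(h) - 1.712)*sin(h)/(2.2201*cos(h)^4 - 4.9468*cos(h)^3 - 1.7144*cos(h)^2 + 4.98*cos(h) + 2.25)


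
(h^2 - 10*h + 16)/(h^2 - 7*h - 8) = (h - 2)/(h + 1)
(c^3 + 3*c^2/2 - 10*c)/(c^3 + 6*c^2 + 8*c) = (c - 5/2)/(c + 2)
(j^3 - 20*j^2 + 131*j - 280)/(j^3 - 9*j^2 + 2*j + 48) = (j^2 - 12*j + 35)/(j^2 - j - 6)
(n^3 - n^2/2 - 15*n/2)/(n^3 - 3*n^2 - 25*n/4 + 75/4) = 2*n/(2*n - 5)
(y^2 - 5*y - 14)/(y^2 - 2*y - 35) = (y + 2)/(y + 5)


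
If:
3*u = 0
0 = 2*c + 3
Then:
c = -3/2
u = 0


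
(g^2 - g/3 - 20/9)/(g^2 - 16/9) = (3*g - 5)/(3*g - 4)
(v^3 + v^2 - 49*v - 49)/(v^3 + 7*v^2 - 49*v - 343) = (v + 1)/(v + 7)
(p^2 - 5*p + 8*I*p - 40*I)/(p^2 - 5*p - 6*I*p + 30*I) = (p + 8*I)/(p - 6*I)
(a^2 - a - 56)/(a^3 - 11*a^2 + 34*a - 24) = (a^2 - a - 56)/(a^3 - 11*a^2 + 34*a - 24)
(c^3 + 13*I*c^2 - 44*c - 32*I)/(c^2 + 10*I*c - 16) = (c^2 + 5*I*c - 4)/(c + 2*I)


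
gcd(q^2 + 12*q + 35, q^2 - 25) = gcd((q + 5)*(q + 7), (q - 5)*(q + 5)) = q + 5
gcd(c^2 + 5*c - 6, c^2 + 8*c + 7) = 1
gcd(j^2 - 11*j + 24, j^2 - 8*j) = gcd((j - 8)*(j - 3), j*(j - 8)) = j - 8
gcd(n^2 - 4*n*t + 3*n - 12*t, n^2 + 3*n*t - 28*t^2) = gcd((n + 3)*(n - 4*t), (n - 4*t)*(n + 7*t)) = -n + 4*t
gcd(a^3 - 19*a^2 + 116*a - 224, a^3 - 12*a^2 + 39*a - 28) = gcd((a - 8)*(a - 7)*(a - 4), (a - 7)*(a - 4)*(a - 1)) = a^2 - 11*a + 28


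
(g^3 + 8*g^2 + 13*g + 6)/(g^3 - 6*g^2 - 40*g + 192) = (g^2 + 2*g + 1)/(g^2 - 12*g + 32)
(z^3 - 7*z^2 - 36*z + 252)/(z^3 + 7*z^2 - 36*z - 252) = (z - 7)/(z + 7)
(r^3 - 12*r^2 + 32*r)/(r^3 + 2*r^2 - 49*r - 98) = r*(r^2 - 12*r + 32)/(r^3 + 2*r^2 - 49*r - 98)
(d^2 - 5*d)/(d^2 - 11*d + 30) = d/(d - 6)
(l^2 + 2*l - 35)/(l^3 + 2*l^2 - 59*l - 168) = (l - 5)/(l^2 - 5*l - 24)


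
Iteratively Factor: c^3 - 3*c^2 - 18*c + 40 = (c - 5)*(c^2 + 2*c - 8) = (c - 5)*(c + 4)*(c - 2)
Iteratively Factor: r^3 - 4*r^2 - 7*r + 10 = (r - 1)*(r^2 - 3*r - 10) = (r - 1)*(r + 2)*(r - 5)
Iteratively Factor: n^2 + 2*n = (n)*(n + 2)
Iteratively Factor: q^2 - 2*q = (q - 2)*(q)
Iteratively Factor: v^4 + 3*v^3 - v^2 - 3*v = (v - 1)*(v^3 + 4*v^2 + 3*v) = (v - 1)*(v + 1)*(v^2 + 3*v) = v*(v - 1)*(v + 1)*(v + 3)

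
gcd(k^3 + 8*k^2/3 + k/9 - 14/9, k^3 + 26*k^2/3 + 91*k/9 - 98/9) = k^2 + 5*k/3 - 14/9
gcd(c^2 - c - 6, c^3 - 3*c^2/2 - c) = 1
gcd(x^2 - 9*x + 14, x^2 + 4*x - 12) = x - 2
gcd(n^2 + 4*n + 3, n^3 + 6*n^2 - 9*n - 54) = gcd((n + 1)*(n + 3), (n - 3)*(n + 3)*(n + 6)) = n + 3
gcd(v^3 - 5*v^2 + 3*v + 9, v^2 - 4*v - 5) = v + 1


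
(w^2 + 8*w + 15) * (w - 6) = w^3 + 2*w^2 - 33*w - 90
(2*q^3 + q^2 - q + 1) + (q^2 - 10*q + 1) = 2*q^3 + 2*q^2 - 11*q + 2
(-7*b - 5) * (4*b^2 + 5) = -28*b^3 - 20*b^2 - 35*b - 25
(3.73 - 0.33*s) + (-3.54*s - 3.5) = 0.23 - 3.87*s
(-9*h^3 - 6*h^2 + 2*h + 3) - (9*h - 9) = -9*h^3 - 6*h^2 - 7*h + 12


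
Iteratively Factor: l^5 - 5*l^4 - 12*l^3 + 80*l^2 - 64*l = (l + 4)*(l^4 - 9*l^3 + 24*l^2 - 16*l) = (l - 4)*(l + 4)*(l^3 - 5*l^2 + 4*l) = (l - 4)^2*(l + 4)*(l^2 - l) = l*(l - 4)^2*(l + 4)*(l - 1)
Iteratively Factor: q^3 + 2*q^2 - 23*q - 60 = (q + 3)*(q^2 - q - 20) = (q - 5)*(q + 3)*(q + 4)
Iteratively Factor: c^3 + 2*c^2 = (c + 2)*(c^2) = c*(c + 2)*(c)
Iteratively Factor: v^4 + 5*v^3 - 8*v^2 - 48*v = (v - 3)*(v^3 + 8*v^2 + 16*v) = v*(v - 3)*(v^2 + 8*v + 16) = v*(v - 3)*(v + 4)*(v + 4)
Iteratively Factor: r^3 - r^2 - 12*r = (r + 3)*(r^2 - 4*r) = (r - 4)*(r + 3)*(r)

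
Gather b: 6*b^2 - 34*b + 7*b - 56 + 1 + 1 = 6*b^2 - 27*b - 54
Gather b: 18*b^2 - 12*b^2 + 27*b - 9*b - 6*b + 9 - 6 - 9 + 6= 6*b^2 + 12*b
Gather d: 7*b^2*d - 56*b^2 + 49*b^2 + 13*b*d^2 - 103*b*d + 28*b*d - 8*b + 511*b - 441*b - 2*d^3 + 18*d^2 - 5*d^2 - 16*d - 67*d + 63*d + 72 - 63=-7*b^2 + 62*b - 2*d^3 + d^2*(13*b + 13) + d*(7*b^2 - 75*b - 20) + 9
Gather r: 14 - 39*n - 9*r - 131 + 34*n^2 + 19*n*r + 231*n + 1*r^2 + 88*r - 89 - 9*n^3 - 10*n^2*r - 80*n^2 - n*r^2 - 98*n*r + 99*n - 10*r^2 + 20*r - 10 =-9*n^3 - 46*n^2 + 291*n + r^2*(-n - 9) + r*(-10*n^2 - 79*n + 99) - 216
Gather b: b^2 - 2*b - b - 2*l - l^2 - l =b^2 - 3*b - l^2 - 3*l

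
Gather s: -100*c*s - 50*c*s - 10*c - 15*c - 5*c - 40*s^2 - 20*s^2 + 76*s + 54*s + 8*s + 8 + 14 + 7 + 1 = -30*c - 60*s^2 + s*(138 - 150*c) + 30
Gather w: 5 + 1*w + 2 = w + 7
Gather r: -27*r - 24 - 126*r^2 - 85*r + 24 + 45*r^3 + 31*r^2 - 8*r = 45*r^3 - 95*r^2 - 120*r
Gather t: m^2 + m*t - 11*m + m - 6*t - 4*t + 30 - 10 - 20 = m^2 - 10*m + t*(m - 10)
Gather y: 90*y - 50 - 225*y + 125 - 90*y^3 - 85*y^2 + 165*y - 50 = -90*y^3 - 85*y^2 + 30*y + 25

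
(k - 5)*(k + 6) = k^2 + k - 30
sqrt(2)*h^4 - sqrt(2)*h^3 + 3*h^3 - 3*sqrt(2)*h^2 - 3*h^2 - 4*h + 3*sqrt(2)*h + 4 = (h - 1)*(h - sqrt(2))*(h + 2*sqrt(2))*(sqrt(2)*h + 1)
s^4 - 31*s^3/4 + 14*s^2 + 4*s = s*(s - 4)^2*(s + 1/4)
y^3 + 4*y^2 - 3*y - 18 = (y - 2)*(y + 3)^2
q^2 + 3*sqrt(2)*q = q*(q + 3*sqrt(2))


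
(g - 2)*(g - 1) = g^2 - 3*g + 2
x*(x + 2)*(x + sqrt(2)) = x^3 + sqrt(2)*x^2 + 2*x^2 + 2*sqrt(2)*x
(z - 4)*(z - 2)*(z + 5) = z^3 - z^2 - 22*z + 40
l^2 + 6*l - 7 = (l - 1)*(l + 7)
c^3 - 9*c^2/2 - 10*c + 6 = (c - 6)*(c - 1/2)*(c + 2)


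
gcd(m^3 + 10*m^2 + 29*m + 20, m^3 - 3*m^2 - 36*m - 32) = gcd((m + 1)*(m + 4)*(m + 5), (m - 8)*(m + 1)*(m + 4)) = m^2 + 5*m + 4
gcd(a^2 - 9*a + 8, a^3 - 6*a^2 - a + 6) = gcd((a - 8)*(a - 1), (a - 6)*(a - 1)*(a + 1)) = a - 1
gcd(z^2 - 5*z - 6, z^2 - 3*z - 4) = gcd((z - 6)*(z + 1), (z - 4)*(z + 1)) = z + 1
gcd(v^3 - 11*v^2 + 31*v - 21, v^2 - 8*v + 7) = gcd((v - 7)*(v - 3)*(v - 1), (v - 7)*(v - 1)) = v^2 - 8*v + 7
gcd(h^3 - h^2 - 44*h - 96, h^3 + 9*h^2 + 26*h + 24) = h^2 + 7*h + 12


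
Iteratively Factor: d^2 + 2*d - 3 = (d + 3)*(d - 1)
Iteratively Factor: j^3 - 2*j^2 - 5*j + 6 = (j - 3)*(j^2 + j - 2) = (j - 3)*(j + 2)*(j - 1)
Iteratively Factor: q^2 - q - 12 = (q - 4)*(q + 3)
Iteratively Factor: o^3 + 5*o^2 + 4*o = (o + 4)*(o^2 + o) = o*(o + 4)*(o + 1)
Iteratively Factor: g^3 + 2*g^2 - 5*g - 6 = (g + 3)*(g^2 - g - 2) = (g + 1)*(g + 3)*(g - 2)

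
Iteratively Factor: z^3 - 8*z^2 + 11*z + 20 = (z - 5)*(z^2 - 3*z - 4) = (z - 5)*(z - 4)*(z + 1)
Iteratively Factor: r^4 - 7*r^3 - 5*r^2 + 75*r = (r + 3)*(r^3 - 10*r^2 + 25*r) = r*(r + 3)*(r^2 - 10*r + 25) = r*(r - 5)*(r + 3)*(r - 5)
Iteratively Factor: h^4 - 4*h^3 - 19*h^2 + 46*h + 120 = (h - 5)*(h^3 + h^2 - 14*h - 24) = (h - 5)*(h - 4)*(h^2 + 5*h + 6) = (h - 5)*(h - 4)*(h + 3)*(h + 2)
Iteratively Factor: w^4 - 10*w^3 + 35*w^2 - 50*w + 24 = (w - 1)*(w^3 - 9*w^2 + 26*w - 24) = (w - 2)*(w - 1)*(w^2 - 7*w + 12) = (w - 4)*(w - 2)*(w - 1)*(w - 3)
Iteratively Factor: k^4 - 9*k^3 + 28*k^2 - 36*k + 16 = (k - 2)*(k^3 - 7*k^2 + 14*k - 8) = (k - 4)*(k - 2)*(k^2 - 3*k + 2) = (k - 4)*(k - 2)^2*(k - 1)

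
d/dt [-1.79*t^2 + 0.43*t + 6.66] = 0.43 - 3.58*t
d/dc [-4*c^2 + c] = 1 - 8*c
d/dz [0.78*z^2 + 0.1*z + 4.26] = 1.56*z + 0.1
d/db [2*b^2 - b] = 4*b - 1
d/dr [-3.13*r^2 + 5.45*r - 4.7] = 5.45 - 6.26*r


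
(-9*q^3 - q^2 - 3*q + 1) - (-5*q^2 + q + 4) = -9*q^3 + 4*q^2 - 4*q - 3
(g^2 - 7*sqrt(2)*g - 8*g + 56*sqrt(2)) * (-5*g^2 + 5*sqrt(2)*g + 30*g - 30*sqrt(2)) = -5*g^4 + 40*sqrt(2)*g^3 + 70*g^3 - 560*sqrt(2)*g^2 - 310*g^2 + 980*g + 1920*sqrt(2)*g - 3360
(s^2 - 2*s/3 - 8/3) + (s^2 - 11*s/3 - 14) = 2*s^2 - 13*s/3 - 50/3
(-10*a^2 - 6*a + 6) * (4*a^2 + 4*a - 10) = -40*a^4 - 64*a^3 + 100*a^2 + 84*a - 60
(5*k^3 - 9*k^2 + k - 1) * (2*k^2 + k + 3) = 10*k^5 - 13*k^4 + 8*k^3 - 28*k^2 + 2*k - 3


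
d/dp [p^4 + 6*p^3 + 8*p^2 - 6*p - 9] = 4*p^3 + 18*p^2 + 16*p - 6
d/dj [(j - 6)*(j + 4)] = 2*j - 2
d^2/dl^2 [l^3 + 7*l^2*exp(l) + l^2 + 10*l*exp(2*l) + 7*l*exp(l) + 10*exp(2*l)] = 7*l^2*exp(l) + 40*l*exp(2*l) + 35*l*exp(l) + 6*l + 80*exp(2*l) + 28*exp(l) + 2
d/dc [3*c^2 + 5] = 6*c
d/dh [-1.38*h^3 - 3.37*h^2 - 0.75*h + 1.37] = -4.14*h^2 - 6.74*h - 0.75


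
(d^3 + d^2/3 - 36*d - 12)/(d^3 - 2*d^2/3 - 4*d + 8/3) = (3*d^3 + d^2 - 108*d - 36)/(3*d^3 - 2*d^2 - 12*d + 8)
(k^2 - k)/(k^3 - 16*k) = (k - 1)/(k^2 - 16)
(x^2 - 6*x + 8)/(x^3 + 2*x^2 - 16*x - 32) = (x - 2)/(x^2 + 6*x + 8)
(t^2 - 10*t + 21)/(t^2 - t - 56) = (-t^2 + 10*t - 21)/(-t^2 + t + 56)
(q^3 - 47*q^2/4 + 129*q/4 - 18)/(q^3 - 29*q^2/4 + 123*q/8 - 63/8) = 2*(q - 8)/(2*q - 7)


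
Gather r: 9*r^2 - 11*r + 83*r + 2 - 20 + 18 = 9*r^2 + 72*r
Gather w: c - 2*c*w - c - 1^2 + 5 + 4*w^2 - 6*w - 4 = 4*w^2 + w*(-2*c - 6)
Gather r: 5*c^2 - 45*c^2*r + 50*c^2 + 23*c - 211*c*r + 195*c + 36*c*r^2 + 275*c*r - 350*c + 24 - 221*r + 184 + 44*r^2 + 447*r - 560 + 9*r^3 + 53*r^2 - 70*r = 55*c^2 - 132*c + 9*r^3 + r^2*(36*c + 97) + r*(-45*c^2 + 64*c + 156) - 352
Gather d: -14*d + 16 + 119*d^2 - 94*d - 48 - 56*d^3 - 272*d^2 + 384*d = -56*d^3 - 153*d^2 + 276*d - 32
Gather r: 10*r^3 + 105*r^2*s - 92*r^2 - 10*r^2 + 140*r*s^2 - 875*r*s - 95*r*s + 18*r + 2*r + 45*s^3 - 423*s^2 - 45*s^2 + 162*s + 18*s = 10*r^3 + r^2*(105*s - 102) + r*(140*s^2 - 970*s + 20) + 45*s^3 - 468*s^2 + 180*s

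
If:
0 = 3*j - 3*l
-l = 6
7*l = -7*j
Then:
No Solution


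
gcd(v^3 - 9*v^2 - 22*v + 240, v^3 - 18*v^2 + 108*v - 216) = v - 6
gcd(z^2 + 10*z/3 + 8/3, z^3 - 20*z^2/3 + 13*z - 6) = 1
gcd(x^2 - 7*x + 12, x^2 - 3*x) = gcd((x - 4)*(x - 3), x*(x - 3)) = x - 3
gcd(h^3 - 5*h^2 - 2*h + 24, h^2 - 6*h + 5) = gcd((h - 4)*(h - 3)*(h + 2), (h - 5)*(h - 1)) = 1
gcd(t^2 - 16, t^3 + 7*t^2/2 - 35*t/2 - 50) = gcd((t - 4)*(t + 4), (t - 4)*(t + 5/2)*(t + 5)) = t - 4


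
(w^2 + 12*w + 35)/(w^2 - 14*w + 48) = (w^2 + 12*w + 35)/(w^2 - 14*w + 48)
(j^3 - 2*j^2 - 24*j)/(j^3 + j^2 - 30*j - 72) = j/(j + 3)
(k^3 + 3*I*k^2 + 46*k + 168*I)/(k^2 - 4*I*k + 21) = (k^2 + 10*I*k - 24)/(k + 3*I)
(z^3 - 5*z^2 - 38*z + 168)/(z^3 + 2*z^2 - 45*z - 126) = (z - 4)/(z + 3)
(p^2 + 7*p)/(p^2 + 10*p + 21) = p/(p + 3)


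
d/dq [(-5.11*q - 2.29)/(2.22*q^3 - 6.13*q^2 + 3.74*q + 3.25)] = (22.6884*q^3 - 16.0729*q^2 - 28.0754*q - 8.0429)/(4.9284*q^6 - 27.2172*q^5 + 54.1825*q^4 - 31.4224*q^3 - 25.8574*q^2 + 24.31*q + 10.5625)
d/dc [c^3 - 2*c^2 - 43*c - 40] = 3*c^2 - 4*c - 43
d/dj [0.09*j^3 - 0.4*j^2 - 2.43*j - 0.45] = 0.27*j^2 - 0.8*j - 2.43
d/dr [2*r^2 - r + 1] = 4*r - 1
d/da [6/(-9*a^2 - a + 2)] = 6*(18*a + 1)/(9*a^2 + a - 2)^2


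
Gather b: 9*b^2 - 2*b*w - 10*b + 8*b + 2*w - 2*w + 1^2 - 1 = 9*b^2 + b*(-2*w - 2)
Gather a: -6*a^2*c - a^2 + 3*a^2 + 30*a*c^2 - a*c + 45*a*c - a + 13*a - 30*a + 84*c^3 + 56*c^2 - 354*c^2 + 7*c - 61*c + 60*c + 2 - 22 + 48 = a^2*(2 - 6*c) + a*(30*c^2 + 44*c - 18) + 84*c^3 - 298*c^2 + 6*c + 28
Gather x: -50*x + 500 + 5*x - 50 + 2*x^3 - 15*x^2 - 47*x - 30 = 2*x^3 - 15*x^2 - 92*x + 420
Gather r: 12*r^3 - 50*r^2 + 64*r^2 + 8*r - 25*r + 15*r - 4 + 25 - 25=12*r^3 + 14*r^2 - 2*r - 4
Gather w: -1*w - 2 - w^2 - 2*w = -w^2 - 3*w - 2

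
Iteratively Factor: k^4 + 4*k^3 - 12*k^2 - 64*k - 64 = (k + 2)*(k^3 + 2*k^2 - 16*k - 32) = (k + 2)*(k + 4)*(k^2 - 2*k - 8) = (k + 2)^2*(k + 4)*(k - 4)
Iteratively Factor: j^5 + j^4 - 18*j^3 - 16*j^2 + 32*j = (j - 4)*(j^4 + 5*j^3 + 2*j^2 - 8*j) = (j - 4)*(j + 4)*(j^3 + j^2 - 2*j) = j*(j - 4)*(j + 4)*(j^2 + j - 2) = j*(j - 4)*(j - 1)*(j + 4)*(j + 2)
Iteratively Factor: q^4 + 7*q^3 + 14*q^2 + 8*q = (q + 2)*(q^3 + 5*q^2 + 4*q) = q*(q + 2)*(q^2 + 5*q + 4) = q*(q + 1)*(q + 2)*(q + 4)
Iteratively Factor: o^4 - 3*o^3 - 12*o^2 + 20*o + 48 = (o - 3)*(o^3 - 12*o - 16) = (o - 3)*(o + 2)*(o^2 - 2*o - 8) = (o - 4)*(o - 3)*(o + 2)*(o + 2)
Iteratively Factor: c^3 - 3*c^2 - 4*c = (c + 1)*(c^2 - 4*c) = c*(c + 1)*(c - 4)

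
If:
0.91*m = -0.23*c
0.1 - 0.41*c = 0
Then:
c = 0.24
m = -0.06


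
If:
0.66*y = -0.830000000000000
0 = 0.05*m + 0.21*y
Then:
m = 5.28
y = -1.26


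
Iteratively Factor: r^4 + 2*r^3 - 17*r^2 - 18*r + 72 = (r - 3)*(r^3 + 5*r^2 - 2*r - 24) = (r - 3)*(r - 2)*(r^2 + 7*r + 12) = (r - 3)*(r - 2)*(r + 4)*(r + 3)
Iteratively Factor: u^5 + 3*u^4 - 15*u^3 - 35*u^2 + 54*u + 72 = (u - 3)*(u^4 + 6*u^3 + 3*u^2 - 26*u - 24) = (u - 3)*(u + 4)*(u^3 + 2*u^2 - 5*u - 6) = (u - 3)*(u + 1)*(u + 4)*(u^2 + u - 6) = (u - 3)*(u - 2)*(u + 1)*(u + 4)*(u + 3)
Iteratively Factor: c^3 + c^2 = (c + 1)*(c^2) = c*(c + 1)*(c)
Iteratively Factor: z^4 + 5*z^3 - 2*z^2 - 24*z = (z)*(z^3 + 5*z^2 - 2*z - 24) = z*(z + 3)*(z^2 + 2*z - 8) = z*(z + 3)*(z + 4)*(z - 2)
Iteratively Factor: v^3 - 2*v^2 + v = (v - 1)*(v^2 - v) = (v - 1)^2*(v)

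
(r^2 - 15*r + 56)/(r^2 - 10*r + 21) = (r - 8)/(r - 3)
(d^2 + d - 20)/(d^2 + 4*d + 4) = (d^2 + d - 20)/(d^2 + 4*d + 4)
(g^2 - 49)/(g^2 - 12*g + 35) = (g + 7)/(g - 5)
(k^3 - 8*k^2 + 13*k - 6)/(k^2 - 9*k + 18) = (k^2 - 2*k + 1)/(k - 3)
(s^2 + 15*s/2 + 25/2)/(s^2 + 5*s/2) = (s + 5)/s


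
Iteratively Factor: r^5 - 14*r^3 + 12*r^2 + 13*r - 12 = (r + 4)*(r^4 - 4*r^3 + 2*r^2 + 4*r - 3) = (r - 3)*(r + 4)*(r^3 - r^2 - r + 1) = (r - 3)*(r - 1)*(r + 4)*(r^2 - 1) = (r - 3)*(r - 1)*(r + 1)*(r + 4)*(r - 1)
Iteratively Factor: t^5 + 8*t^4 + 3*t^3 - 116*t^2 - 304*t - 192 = (t - 4)*(t^4 + 12*t^3 + 51*t^2 + 88*t + 48) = (t - 4)*(t + 4)*(t^3 + 8*t^2 + 19*t + 12) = (t - 4)*(t + 4)^2*(t^2 + 4*t + 3) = (t - 4)*(t + 1)*(t + 4)^2*(t + 3)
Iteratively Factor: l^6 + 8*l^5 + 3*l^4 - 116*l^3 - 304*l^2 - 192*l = (l + 4)*(l^5 + 4*l^4 - 13*l^3 - 64*l^2 - 48*l) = l*(l + 4)*(l^4 + 4*l^3 - 13*l^2 - 64*l - 48) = l*(l + 1)*(l + 4)*(l^3 + 3*l^2 - 16*l - 48) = l*(l + 1)*(l + 3)*(l + 4)*(l^2 - 16) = l*(l - 4)*(l + 1)*(l + 3)*(l + 4)*(l + 4)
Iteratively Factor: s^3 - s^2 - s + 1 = (s - 1)*(s^2 - 1) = (s - 1)*(s + 1)*(s - 1)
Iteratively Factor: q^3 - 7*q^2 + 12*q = (q)*(q^2 - 7*q + 12) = q*(q - 3)*(q - 4)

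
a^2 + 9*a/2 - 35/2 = (a - 5/2)*(a + 7)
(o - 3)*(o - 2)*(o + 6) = o^3 + o^2 - 24*o + 36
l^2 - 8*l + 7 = (l - 7)*(l - 1)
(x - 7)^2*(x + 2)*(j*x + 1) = j*x^4 - 12*j*x^3 + 21*j*x^2 + 98*j*x + x^3 - 12*x^2 + 21*x + 98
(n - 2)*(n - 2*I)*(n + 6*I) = n^3 - 2*n^2 + 4*I*n^2 + 12*n - 8*I*n - 24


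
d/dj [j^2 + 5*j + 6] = 2*j + 5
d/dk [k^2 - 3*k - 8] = 2*k - 3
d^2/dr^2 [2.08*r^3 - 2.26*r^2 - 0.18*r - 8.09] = 12.48*r - 4.52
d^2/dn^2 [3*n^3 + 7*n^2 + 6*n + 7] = 18*n + 14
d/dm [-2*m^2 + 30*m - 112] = 30 - 4*m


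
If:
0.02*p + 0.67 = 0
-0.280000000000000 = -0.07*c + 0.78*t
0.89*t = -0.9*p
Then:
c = 381.48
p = -33.50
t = 33.88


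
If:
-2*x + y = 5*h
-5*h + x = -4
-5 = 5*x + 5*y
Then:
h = 11/20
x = -5/4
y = 1/4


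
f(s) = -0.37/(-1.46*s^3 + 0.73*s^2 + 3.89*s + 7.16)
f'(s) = -0.37*(4.38*s^2 - 1.46*s - 3.89)/(-1.46*s^3 + 0.73*s^2 + 3.89*s + 7.16)^2 = (-1.6206*s^2 + 0.5402*s + 1.4393)/(-1.46*s^3 + 0.73*s^2 + 3.89*s + 7.16)^2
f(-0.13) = -0.06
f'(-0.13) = 0.03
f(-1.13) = -0.06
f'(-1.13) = -0.04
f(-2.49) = -0.02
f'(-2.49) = -0.02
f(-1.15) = -0.06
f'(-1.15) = -0.04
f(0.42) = -0.04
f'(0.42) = 0.02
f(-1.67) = -0.04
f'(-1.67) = -0.04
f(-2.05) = -0.02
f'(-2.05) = -0.03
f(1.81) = -0.05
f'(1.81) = -0.05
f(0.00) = -0.05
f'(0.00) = 0.03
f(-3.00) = -0.01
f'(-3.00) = -0.01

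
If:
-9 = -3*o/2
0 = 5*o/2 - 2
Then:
No Solution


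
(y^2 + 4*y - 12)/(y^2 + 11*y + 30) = (y - 2)/(y + 5)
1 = 1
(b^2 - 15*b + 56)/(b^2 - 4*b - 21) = (b - 8)/(b + 3)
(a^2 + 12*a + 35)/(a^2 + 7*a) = (a + 5)/a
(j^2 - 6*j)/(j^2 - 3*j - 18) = j/(j + 3)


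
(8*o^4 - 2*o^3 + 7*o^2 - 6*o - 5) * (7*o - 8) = 56*o^5 - 78*o^4 + 65*o^3 - 98*o^2 + 13*o + 40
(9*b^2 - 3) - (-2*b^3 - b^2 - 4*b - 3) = 2*b^3 + 10*b^2 + 4*b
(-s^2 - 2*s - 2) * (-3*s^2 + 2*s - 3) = 3*s^4 + 4*s^3 + 5*s^2 + 2*s + 6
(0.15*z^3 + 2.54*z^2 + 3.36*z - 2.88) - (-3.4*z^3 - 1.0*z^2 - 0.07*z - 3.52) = 3.55*z^3 + 3.54*z^2 + 3.43*z + 0.64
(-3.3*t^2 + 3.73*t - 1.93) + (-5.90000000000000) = -3.3*t^2 + 3.73*t - 7.83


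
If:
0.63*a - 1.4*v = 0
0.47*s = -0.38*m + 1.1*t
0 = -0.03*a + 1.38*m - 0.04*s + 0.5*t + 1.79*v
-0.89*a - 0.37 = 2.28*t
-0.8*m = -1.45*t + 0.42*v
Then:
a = -0.67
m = 0.34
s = -0.04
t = 0.10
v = -0.30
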